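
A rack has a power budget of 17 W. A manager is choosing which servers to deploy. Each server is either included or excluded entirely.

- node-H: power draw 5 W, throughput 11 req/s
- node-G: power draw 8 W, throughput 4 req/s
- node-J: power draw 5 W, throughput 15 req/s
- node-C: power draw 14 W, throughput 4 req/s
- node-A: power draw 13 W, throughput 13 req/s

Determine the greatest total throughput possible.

26

Treat it as a binary knapsack problem.
Allowing fractional choices, the relaxed optimum would be about 33.0, but servers are indivisible.
node-J: power draw 5 ≤ 17, throughput 15.
node-H + node-J: power draw 5 + 5 = 10 ≤ 17, throughput 11 + 15 = 26.
node-G + node-J: power draw 8 + 5 = 13 ≤ 17, throughput 4 + 15 = 19.
Best is node-H and node-J with total throughput 26.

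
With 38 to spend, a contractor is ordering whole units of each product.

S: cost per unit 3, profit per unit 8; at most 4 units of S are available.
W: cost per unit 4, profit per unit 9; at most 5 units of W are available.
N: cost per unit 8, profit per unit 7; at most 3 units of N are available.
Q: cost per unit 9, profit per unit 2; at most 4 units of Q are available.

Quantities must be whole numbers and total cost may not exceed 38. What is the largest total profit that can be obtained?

S has the best ratio (8/3); taking only S gives at most 4×8 = 32 (stopped by the supply cap of 4).
Mixing does better — 4×S and 5×W: cost 32 ≤ 38, profit 4·8 + 5·9 = 77.

77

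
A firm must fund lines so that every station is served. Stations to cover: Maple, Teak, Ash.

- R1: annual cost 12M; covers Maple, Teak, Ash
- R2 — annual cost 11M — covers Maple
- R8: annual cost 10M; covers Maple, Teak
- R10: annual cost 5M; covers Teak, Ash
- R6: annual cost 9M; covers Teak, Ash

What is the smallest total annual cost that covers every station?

The greedy cost-per-new-station heuristic would pick R10 and R8 for 15, but a cheaper cover exists.
R1 alone covers Maple, Teak, Ash — every station.
Total annual cost: 12.
No cover costs less than 12.

12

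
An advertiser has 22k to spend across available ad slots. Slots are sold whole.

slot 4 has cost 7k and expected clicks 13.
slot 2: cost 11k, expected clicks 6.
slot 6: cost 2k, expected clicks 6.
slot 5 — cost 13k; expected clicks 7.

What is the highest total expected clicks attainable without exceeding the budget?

26

slot 4 + slot 6 + slot 5: cost 7 + 2 + 13 = 22 ≤ 22, expected clicks 13 + 6 + 7 = 26.
slot 4 + slot 2 + slot 6: cost 7 + 11 + 2 = 20 ≤ 22, expected clicks 13 + 6 + 6 = 25.
slot 4 + slot 5: cost 7 + 13 = 20 ≤ 22, expected clicks 13 + 7 = 20.
Best is slot 4, slot 6, and slot 5 with total expected clicks 26.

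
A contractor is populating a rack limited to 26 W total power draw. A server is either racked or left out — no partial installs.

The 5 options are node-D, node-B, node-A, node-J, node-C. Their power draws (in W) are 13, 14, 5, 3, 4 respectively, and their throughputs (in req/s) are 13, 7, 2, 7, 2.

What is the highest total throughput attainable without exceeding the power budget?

24

Take node-D, node-A, node-J, and node-C: power draw 13 + 5 + 3 + 4 = 25 ≤ 26, throughput 13 + 2 + 7 + 2 = 24.
No other feasible combination does better.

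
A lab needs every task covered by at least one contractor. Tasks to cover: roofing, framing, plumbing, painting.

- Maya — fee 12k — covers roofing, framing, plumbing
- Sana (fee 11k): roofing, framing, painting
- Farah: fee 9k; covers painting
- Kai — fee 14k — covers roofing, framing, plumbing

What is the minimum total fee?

21

This is an integer covering problem.
The greedy cost-per-new-task heuristic would pick Sana and Maya for 23, but a cheaper cover exists.
Choose Maya and Farah: together they cover roofing, framing, plumbing, painting — every task.
Total fee: 12 + 9 = 21.
No cover costs less than 21.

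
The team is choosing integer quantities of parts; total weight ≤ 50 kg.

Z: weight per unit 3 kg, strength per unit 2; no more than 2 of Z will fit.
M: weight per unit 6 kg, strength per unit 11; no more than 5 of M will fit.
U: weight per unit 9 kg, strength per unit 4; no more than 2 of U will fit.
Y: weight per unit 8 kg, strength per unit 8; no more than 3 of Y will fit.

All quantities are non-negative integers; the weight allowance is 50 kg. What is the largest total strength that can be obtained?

This is a bounded integer knapsack.
5×M and 2×Y: weight 46 ≤ 50, strength 5·11 + 2·8 = 71.
1×Z, 5×M, and 2×Y: weight 49 ≤ 50, strength 1·2 + 5·11 + 2·8 = 73.
Best is 73.

73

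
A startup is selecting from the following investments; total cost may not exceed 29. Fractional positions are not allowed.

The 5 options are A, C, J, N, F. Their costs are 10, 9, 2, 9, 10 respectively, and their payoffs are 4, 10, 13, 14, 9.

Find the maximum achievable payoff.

This is a 0-1 knapsack instance.
Take C, J, and N: cost 9 + 2 + 9 = 20 ≤ 29, payoff 10 + 13 + 14 = 37.
No other feasible combination does better.

37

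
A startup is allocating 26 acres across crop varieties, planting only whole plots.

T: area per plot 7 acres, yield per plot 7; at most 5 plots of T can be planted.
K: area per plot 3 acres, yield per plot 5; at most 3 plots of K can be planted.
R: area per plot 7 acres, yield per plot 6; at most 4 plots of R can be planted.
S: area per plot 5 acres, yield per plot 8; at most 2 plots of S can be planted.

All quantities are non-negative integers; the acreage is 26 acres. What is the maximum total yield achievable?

38

K has the best ratio (5/3); taking only K gives at most 3×5 = 15 (stopped by the supply cap of 3).
Mixing does better — 1×T, 3×K, and 2×S: area 26 ≤ 26, yield 1·7 + 3·5 + 2·8 = 38.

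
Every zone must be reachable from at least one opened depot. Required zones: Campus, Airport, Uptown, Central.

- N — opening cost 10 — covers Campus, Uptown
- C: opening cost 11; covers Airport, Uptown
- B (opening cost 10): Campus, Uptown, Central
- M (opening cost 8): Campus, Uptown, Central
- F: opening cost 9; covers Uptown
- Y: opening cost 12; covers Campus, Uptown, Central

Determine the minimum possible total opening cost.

This is an integer covering problem.
Choose C and M: together they cover Campus, Airport, Uptown, Central — every zone.
Total opening cost: 11 + 8 = 19.
No cover costs less than 19.

19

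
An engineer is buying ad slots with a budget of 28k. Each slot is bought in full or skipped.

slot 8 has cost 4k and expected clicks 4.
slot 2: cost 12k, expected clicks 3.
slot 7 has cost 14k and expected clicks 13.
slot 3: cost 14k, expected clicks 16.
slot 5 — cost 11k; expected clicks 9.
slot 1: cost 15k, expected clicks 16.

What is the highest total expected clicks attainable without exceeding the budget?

29

Allowing fractional choices, the relaxed optimum would be about 30.9, but ad slots are indivisible.
slot 7 + slot 3: cost 14 + 14 = 28 ≤ 28, expected clicks 13 + 16 = 29.
slot 3 + slot 5: cost 14 + 11 = 25 ≤ 28, expected clicks 16 + 9 = 25.
Best is slot 7 and slot 3 with total expected clicks 29.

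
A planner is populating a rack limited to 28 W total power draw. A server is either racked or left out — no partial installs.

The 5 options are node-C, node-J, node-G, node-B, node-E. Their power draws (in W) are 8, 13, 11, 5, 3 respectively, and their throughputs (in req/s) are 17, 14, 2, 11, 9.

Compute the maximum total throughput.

42

Allowing fractional choices, the relaxed optimum would be about 49.9, but servers are indivisible.
node-C + node-J + node-E: power draw 8 + 13 + 3 = 24 ≤ 28, throughput 17 + 14 + 9 = 40.
node-C + node-J + node-B: power draw 8 + 13 + 5 = 26 ≤ 28, throughput 17 + 14 + 11 = 42.
Best is node-C, node-J, and node-B with total throughput 42.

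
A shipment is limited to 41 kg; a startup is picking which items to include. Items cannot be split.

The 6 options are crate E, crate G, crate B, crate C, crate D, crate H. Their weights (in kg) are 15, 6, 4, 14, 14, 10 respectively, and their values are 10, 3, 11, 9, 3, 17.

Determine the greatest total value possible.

41

Allowing fractional choices, the relaxed optimum would be about 45.7, but items are indivisible.
crate E + crate G + crate B + crate H: weight 15 + 6 + 4 + 10 = 35 ≤ 41, value 10 + 3 + 11 + 17 = 41.
crate G + crate B + crate C + crate H: weight 6 + 4 + 14 + 10 = 34 ≤ 41, value 3 + 11 + 9 + 17 = 40.
crate E + crate B + crate H: weight 15 + 4 + 10 = 29 ≤ 41, value 10 + 11 + 17 = 38.
Best is crate E, crate G, crate B, and crate H with total value 41.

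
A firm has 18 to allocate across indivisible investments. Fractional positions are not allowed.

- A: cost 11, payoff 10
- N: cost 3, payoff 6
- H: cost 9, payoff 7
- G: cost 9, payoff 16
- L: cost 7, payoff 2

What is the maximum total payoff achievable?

23

This is an integer program with binary decision variables.
N + G: cost 3 + 9 = 12 ≤ 18, payoff 6 + 16 = 22.
H + G: cost 9 + 9 = 18 ≤ 18, payoff 7 + 16 = 23.
G + L: cost 9 + 7 = 16 ≤ 18, payoff 16 + 2 = 18.
Best is H and G with total payoff 23.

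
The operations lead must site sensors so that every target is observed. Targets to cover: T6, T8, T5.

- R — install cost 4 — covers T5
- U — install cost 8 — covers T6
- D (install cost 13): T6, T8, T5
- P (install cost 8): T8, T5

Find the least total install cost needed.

13

This is an integer covering problem.
The greedy cost-per-new-target heuristic would pick R and D for 17, but a cheaper cover exists.
D alone covers T6, T8, T5 — every target.
Total install cost: 13.
No cover costs less than 13.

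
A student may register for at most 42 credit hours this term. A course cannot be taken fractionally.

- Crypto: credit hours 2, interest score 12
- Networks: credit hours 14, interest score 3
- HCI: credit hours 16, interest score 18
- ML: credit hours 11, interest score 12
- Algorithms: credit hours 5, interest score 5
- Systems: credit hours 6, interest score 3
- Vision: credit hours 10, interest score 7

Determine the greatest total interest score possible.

This is an integer program with binary decision variables.
Crypto + HCI + ML + Vision: credit hours 2 + 16 + 11 + 10 = 39 ≤ 42, interest score 12 + 18 + 12 + 7 = 49.
Crypto + HCI + ML + Algorithms + Systems: credit hours 2 + 16 + 11 + 5 + 6 = 40 ≤ 42, interest score 12 + 18 + 12 + 5 + 3 = 50.
Crypto + HCI + ML + Algorithms: credit hours 2 + 16 + 11 + 5 = 34 ≤ 42, interest score 12 + 18 + 12 + 5 = 47.
Best is Crypto, HCI, ML, Algorithms, and Systems with total interest score 50.

50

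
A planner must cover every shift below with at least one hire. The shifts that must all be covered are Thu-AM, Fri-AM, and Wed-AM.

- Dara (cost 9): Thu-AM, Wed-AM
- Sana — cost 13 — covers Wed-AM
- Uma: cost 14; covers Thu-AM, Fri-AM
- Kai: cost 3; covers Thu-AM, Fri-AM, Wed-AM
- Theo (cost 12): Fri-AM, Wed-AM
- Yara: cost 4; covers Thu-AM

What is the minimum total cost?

3

Kai alone covers Thu-AM, Fri-AM, Wed-AM — every shift.
Total cost: 3.
No cover costs less than 3.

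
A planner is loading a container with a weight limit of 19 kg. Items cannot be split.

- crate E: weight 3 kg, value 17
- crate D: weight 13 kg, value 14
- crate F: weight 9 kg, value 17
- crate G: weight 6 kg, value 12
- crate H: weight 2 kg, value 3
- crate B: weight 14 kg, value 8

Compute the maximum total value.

46

This is an integer program with binary decision variables.
Take crate E, crate F, and crate G: weight 3 + 9 + 6 = 18 ≤ 19, value 17 + 17 + 12 = 46.
No other feasible combination does better.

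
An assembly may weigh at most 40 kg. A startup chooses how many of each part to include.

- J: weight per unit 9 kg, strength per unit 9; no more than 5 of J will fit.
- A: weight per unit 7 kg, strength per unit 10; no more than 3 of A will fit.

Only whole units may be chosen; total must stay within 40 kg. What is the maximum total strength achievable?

48

This is a bounded integer knapsack.
A has the best ratio (10/7); taking only A gives at most 3×10 = 30 (stopped by the supply cap of 3).
Mixing does better — 2×J and 3×A: weight 39 ≤ 40, strength 2·9 + 3·10 = 48.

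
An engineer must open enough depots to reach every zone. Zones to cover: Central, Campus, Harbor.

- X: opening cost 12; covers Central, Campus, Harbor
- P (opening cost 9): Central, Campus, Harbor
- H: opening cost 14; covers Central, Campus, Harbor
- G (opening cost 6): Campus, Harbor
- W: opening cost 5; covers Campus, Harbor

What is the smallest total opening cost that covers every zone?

9

This is a weighted set-cover instance.
The greedy cost-per-new-zone heuristic would pick W and P for 14, but a cheaper cover exists.
P alone covers Central, Campus, Harbor — every zone.
Total opening cost: 9.
No cover costs less than 9.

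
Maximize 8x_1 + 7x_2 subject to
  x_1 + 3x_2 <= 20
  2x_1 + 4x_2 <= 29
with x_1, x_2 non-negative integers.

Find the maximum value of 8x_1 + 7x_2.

(x_1,x_2)=(14,0) is feasible, giving 112.
(x_1,x_2)=(13,0) is feasible, giving 104.
No feasible integer point exceeds 112.

112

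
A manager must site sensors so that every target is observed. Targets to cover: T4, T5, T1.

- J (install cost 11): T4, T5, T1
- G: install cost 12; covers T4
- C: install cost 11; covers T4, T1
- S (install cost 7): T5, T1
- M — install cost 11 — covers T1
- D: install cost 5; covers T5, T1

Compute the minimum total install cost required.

The greedy cost-per-new-target heuristic would pick D and J for 16, but a cheaper cover exists.
J alone covers T4, T5, T1 — every target.
Total install cost: 11.
No cover costs less than 11.

11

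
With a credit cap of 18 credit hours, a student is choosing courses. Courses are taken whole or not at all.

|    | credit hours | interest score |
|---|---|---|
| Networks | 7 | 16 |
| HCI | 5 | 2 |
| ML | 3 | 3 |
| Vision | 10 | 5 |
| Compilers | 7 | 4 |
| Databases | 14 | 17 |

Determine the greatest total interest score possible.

23

Allowing fractional choices, the relaxed optimum would be about 29.4, but courses are indivisible.
Networks + ML + Compilers: credit hours 7 + 3 + 7 = 17 ≤ 18, interest score 16 + 3 + 4 = 23.
Networks + HCI + ML: credit hours 7 + 5 + 3 = 15 ≤ 18, interest score 16 + 2 + 3 = 21.
Networks + Vision: credit hours 7 + 10 = 17 ≤ 18, interest score 16 + 5 = 21.
Best is Networks, ML, and Compilers with total interest score 23.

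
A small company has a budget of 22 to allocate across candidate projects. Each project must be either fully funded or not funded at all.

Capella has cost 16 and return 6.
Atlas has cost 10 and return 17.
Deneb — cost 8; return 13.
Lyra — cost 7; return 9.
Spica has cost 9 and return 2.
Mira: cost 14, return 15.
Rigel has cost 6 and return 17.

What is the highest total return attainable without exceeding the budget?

39

Deneb + Lyra + Rigel: cost 8 + 7 + 6 = 21 ≤ 22, return 13 + 9 + 17 = 39.
Atlas + Rigel: cost 10 + 6 = 16 ≤ 22, return 17 + 17 = 34.
Best is Deneb, Lyra, and Rigel with total return 39.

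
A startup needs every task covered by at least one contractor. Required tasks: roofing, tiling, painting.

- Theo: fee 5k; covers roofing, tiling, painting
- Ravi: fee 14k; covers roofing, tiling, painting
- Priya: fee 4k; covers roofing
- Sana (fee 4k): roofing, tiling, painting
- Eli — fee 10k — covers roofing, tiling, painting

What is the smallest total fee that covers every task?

This is a weighted set-cover instance.
Sana alone covers roofing, tiling, painting — every task.
Total fee: 4.

4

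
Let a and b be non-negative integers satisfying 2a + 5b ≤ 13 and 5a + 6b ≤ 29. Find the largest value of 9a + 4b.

45

Relaxing integrality, the LP optimum is 52.20 at (a,b) = (5.8, 0), which is not an integer point.
(a,b)=(5,0): 2·5+5·0=10≤13, 5·5+6·0=25≤29, objective 45.
(a,b)=(4,1): 2·4+5·1=13≤13, 5·4+6·1=26≤29, objective 40.
(a,b)=(4,0): 2·4+5·0=8≤13, 5·4+6·0=20≤29, objective 36.
The best lattice point is (5,0), giving 45.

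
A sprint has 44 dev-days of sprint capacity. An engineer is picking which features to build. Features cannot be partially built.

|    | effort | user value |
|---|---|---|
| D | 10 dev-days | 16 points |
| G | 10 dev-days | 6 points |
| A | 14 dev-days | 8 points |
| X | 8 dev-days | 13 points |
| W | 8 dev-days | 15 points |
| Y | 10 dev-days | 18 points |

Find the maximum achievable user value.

62

Allowing fractional choices, the relaxed optimum would be about 66.8, but features are indivisible.
D + X + W + Y: effort 10 + 8 + 8 + 10 = 36 ≤ 44, user value 16 + 13 + 15 + 18 = 62.
D + A + W + Y: effort 10 + 14 + 8 + 10 = 42 ≤ 44, user value 16 + 8 + 15 + 18 = 57.
D + G + W + Y: effort 10 + 10 + 8 + 10 = 38 ≤ 44, user value 16 + 6 + 15 + 18 = 55.
Best is D, X, W, and Y with total user value 62.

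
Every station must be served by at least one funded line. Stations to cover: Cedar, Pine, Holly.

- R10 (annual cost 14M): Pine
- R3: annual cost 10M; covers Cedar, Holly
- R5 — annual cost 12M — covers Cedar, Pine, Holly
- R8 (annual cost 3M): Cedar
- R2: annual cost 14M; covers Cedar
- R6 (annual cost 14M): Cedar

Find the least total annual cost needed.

This is a weighted set-cover instance.
The greedy cost-per-new-station heuristic would pick R8 and R5 for 15, but a cheaper cover exists.
R5 alone covers Cedar, Pine, Holly — every station.
Total annual cost: 12.
No cover costs less than 12.

12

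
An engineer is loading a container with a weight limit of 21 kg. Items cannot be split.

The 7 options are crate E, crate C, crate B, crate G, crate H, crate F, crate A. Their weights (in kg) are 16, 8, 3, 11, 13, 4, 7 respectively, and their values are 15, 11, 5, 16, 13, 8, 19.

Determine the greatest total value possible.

Take crate B, crate G, and crate A: weight 3 + 11 + 7 = 21 ≤ 21, value 5 + 16 + 19 = 40.
No other feasible combination does better.

40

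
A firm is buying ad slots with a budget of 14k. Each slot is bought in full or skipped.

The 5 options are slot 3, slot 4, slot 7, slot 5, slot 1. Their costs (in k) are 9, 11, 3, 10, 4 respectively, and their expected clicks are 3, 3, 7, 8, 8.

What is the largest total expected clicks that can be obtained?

slot 7 + slot 5: cost 3 + 10 = 13 ≤ 14, expected clicks 7 + 8 = 15.
slot 5 + slot 1: cost 10 + 4 = 14 ≤ 14, expected clicks 8 + 8 = 16.
slot 7 + slot 1: cost 3 + 4 = 7 ≤ 14, expected clicks 7 + 8 = 15.
Best is slot 5 and slot 1 with total expected clicks 16.

16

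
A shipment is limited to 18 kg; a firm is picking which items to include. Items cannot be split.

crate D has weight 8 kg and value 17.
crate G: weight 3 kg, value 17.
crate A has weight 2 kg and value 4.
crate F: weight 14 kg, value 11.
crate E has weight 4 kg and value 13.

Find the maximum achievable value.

51

Allowing fractional choices, the relaxed optimum would be about 51.8, but items are indivisible.
crate D + crate G + crate A + crate E: weight 8 + 3 + 2 + 4 = 17 ≤ 18, value 17 + 17 + 4 + 13 = 51.
crate D + crate G + crate E: weight 8 + 3 + 4 = 15 ≤ 18, value 17 + 17 + 13 = 47.
crate D + crate G + crate A: weight 8 + 3 + 2 = 13 ≤ 18, value 17 + 17 + 4 = 38.
Best is crate D, crate G, crate A, and crate E with total value 51.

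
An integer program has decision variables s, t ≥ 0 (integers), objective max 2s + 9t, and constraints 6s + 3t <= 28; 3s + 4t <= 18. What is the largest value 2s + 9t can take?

36

(s,t)=(0,4) is feasible, giving 36.
(s,t)=(1,3) is feasible, giving 29.
No feasible integer point exceeds 36.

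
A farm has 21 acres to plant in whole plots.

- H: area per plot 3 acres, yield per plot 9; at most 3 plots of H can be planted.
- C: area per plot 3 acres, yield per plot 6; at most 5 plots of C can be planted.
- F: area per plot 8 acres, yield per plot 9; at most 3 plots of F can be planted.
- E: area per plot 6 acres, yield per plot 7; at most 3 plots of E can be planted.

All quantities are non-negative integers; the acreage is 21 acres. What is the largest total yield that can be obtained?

51

This is a bounded integer knapsack.
H has the best ratio (9/3); taking only H gives at most 3×9 = 27 (stopped by the supply cap of 3).
Mixing does better — 3×H and 4×C: area 21 ≤ 21, yield 3·9 + 4·6 = 51.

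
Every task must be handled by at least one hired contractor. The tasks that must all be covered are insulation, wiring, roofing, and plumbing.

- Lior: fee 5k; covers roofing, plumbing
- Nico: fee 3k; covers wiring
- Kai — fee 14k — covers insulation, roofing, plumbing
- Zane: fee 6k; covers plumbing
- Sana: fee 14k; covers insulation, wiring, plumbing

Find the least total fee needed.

17

The greedy cost-per-new-task heuristic would pick Lior, Nico, and Kai for 22, but a cheaper cover exists.
Choose Nico and Kai: together they cover insulation, wiring, roofing, plumbing — every task.
Total fee: 3 + 14 = 17.
No cover costs less than 17.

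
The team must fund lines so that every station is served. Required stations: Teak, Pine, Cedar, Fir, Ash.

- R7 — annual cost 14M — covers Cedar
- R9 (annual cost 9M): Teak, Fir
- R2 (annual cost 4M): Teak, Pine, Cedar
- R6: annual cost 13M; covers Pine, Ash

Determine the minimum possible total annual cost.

26

This is an integer covering problem.
Choose R9, R2, and R6: together they cover Teak, Pine, Cedar, Fir, Ash — every station.
Total annual cost: 9 + 4 + 13 = 26.
No cover costs less than 26.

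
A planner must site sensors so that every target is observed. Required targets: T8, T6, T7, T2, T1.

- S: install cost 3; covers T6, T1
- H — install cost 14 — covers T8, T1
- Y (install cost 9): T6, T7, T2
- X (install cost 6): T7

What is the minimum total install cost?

The greedy cost-per-new-target heuristic would pick S, Y, and H for 26, but a cheaper cover exists.
Choose H and Y: together they cover T8, T6, T7, T2, T1 — every target.
Total install cost: 14 + 9 = 23.
No cover costs less than 23.

23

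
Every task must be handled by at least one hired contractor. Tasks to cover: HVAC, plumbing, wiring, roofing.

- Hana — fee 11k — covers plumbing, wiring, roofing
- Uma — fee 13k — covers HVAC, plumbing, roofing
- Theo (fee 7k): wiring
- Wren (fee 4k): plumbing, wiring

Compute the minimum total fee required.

Choose Uma and Wren: together they cover HVAC, plumbing, wiring, roofing — every task.
Total fee: 13 + 4 = 17.

17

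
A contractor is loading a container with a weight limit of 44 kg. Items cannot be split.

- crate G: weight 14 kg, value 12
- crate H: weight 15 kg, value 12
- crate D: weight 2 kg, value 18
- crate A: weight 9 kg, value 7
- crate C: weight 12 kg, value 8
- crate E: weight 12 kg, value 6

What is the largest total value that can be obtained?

Take crate G, crate H, crate D, and crate C: weight 14 + 15 + 2 + 12 = 43 ≤ 44, value 12 + 12 + 18 + 8 = 50.
No other feasible combination does better.

50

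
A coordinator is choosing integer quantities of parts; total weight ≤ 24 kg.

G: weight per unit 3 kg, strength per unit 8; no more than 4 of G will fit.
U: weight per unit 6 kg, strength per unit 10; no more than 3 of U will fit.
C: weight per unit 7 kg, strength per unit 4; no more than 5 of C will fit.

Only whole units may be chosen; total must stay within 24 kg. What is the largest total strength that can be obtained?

This is a bounded integer knapsack.
G has the best ratio (8/3); taking only G gives at most 4×8 = 32 (stopped by the supply cap of 4).
Mixing does better — 4×G and 2×U: weight 24 ≤ 24, strength 4·8 + 2·10 = 52.

52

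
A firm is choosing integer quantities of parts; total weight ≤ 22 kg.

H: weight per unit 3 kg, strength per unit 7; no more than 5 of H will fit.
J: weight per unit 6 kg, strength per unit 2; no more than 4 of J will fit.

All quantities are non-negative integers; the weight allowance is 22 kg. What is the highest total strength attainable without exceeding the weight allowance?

H has the best ratio (7/3); taking only H gives at most 5×7 = 35 (stopped by the supply cap of 5).
Mixing does better — 5×H and 1×J: weight 21 ≤ 22, strength 5·7 + 1·2 = 37.

37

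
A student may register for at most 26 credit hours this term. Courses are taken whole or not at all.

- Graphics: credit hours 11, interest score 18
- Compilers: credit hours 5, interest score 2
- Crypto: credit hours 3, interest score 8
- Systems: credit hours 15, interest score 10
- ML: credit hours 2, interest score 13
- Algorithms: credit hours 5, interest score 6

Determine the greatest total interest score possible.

47

Treat it as a binary knapsack problem.
Allowing fractional choices, the relaxed optimum would be about 48.3, but courses are indivisible.
Graphics + Compilers + Crypto + ML + Algorithms: credit hours 11 + 5 + 3 + 2 + 5 = 26 ≤ 26, interest score 18 + 2 + 8 + 13 + 6 = 47.
Graphics + Crypto + ML + Algorithms: credit hours 11 + 3 + 2 + 5 = 21 ≤ 26, interest score 18 + 8 + 13 + 6 = 45.
Best is Graphics, Compilers, Crypto, ML, and Algorithms with total interest score 47.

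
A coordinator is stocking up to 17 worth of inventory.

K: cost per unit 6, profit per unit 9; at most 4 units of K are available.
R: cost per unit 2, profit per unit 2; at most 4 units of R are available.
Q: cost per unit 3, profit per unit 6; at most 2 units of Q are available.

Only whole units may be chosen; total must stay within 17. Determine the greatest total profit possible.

This is a bounded integer knapsack.
Q has the best ratio (6/3); taking only Q gives at most 2×6 = 12 (stopped by the supply cap of 2).
Mixing does better — 2×K, 1×R, and 1×Q: cost 17 ≤ 17, profit 2·9 + 1·2 + 1·6 = 26.

26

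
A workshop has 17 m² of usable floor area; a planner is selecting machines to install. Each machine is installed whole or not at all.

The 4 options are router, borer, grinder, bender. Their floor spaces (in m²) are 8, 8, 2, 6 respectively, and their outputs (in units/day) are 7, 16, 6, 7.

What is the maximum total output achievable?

Take borer, grinder, and bender: floor space 8 + 2 + 6 = 16 ≤ 17, output 16 + 6 + 7 = 29.
No other feasible combination does better.

29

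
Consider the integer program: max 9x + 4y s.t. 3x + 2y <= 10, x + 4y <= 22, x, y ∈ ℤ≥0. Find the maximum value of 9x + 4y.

The continuous relaxation peaks at (3.33, 0) with value 30.00; rounding to a feasible lattice point costs some objective.
(x,y)=(3,0): 3·3+2·0=9≤10, 1·3+4·0=3≤22, objective 27.
(x,y)=(2,1): 3·2+2·1=8≤10, 1·2+4·1=6≤22, objective 22.
(x,y)=(2,0): 3·2+2·0=6≤10, 1·2+4·0=2≤22, objective 18.
No feasible integer point exceeds 27.

27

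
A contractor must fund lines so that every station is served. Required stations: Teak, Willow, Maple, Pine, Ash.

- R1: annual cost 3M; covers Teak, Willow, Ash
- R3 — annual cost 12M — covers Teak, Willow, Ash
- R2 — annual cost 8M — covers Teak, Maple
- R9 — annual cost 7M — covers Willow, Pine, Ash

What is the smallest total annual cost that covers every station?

15

This is an integer covering problem.
Choose R2 and R9: together they cover Teak, Willow, Maple, Pine, Ash — every station.
Total annual cost: 8 + 7 = 15.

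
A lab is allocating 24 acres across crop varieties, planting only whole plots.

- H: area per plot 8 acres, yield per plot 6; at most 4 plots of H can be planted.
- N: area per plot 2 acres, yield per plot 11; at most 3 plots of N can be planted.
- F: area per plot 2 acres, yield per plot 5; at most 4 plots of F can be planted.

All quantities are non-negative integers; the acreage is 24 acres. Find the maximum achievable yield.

N has the best ratio (11/2); taking only N gives at most 3×11 = 33 (stopped by the supply cap of 3).
Mixing does better — 1×H, 3×N, and 4×F: area 22 ≤ 24, yield 1·6 + 3·11 + 4·5 = 59.

59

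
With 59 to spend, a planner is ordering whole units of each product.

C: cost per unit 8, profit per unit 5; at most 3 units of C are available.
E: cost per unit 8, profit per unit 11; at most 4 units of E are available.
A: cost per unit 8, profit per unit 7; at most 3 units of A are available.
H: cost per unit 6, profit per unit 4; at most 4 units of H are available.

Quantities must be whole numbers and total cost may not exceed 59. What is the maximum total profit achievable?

65

4×E, 1×A, and 3×H: cost 58 ≤ 59, profit 4·11 + 1·7 + 3·4 = 63.
4×E and 3×A: cost 56 ≤ 59, profit 4·11 + 3·7 = 65.
Best is 65.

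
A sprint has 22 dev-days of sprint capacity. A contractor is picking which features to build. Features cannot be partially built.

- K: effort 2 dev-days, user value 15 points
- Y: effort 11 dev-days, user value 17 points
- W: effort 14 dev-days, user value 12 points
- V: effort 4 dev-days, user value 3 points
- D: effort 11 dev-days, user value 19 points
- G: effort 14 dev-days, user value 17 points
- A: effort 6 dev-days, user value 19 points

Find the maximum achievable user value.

53

Treat it as a binary knapsack problem.
Take K, D, and A: effort 2 + 11 + 6 = 19 ≤ 22, user value 15 + 19 + 19 = 53.
No other feasible combination does better.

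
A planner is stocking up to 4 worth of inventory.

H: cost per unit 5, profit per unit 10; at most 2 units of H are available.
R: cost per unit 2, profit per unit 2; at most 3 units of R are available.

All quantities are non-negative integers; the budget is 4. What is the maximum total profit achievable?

4

This is a bounded integer knapsack.
H has the best ratio (10/5); taking only H gives at most 0×10 = 0 (stopped by the cost limit).
Mixing does better — 2×R: cost 4 ≤ 4, profit 2·2 = 4.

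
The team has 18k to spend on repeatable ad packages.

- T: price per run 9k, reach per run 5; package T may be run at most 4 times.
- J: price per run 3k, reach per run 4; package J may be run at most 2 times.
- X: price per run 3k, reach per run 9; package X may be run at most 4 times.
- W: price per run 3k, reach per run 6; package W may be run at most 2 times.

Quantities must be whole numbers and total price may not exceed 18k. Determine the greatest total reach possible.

This is a bounded integer knapsack.
Take 4×X and 2×W: price 18 ≤ 18, reach 4·9 + 2·6 = 48.
X has the best ratio (9/3) and is taken to its limit of 4; remaining capacity is filled optimally with the others.

48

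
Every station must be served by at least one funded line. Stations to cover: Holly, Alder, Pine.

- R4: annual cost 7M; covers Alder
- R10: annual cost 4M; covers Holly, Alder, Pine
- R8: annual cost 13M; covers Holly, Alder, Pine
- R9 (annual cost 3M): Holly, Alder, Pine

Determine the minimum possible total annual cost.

R9 alone covers Holly, Alder, Pine — every station.
Total annual cost: 3.
No cover costs less than 3.

3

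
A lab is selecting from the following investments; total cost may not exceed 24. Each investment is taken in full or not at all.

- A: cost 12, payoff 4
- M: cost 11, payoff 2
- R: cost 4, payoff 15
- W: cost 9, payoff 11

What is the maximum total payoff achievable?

28

Allowing fractional choices, the relaxed optimum would be about 29.7, but investments are indivisible.
A + R: cost 12 + 4 = 16 ≤ 24, payoff 4 + 15 = 19.
R + W: cost 4 + 9 = 13 ≤ 24, payoff 15 + 11 = 26.
M + R + W: cost 11 + 4 + 9 = 24 ≤ 24, payoff 2 + 15 + 11 = 28.
Best is M, R, and W with total payoff 28.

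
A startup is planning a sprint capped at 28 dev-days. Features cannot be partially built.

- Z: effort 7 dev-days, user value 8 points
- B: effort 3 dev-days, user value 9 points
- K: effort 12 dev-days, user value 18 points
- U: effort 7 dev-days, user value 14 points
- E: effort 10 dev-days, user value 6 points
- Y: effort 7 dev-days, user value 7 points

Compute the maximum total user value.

Allowing fractional choices, the relaxed optimum would be about 47.9, but features are indivisible.
Z + K + U: effort 7 + 12 + 7 = 26 ≤ 28, user value 8 + 18 + 14 = 40.
K + U + Y: effort 12 + 7 + 7 = 26 ≤ 28, user value 18 + 14 + 7 = 39.
B + K + U: effort 3 + 12 + 7 = 22 ≤ 28, user value 9 + 18 + 14 = 41.
Best is B, K, and U with total user value 41.

41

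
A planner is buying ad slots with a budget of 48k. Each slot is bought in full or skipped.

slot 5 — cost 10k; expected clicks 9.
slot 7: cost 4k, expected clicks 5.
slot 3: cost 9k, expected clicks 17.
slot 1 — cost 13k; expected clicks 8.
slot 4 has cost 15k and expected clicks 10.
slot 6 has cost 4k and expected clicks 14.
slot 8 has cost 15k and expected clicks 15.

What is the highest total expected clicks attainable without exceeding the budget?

Take slot 7, slot 3, slot 4, slot 6, and slot 8: cost 4 + 9 + 15 + 4 + 15 = 47 ≤ 48, expected clicks 5 + 17 + 10 + 14 + 15 = 61.
No other feasible combination does better.

61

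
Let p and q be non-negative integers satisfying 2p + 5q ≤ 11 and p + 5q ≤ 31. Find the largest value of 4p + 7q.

20

Relaxing integrality, the LP optimum is 22.00 at (p,q) = (5.5, 0), which is not an integer point.
(p,q)=(5,0): 2·5+5·0=10≤11, 1·5+5·0=5≤31, objective 20.
(p,q)=(4,0): 2·4+5·0=8≤11, 1·4+5·0=4≤31, objective 16.
No feasible integer point exceeds 20.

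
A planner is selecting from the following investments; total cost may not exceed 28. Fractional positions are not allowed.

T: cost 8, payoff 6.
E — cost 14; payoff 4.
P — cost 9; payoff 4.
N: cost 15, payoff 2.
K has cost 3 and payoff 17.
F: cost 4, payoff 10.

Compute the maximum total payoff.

37

T + P + K + F: cost 8 + 9 + 3 + 4 = 24 ≤ 28, payoff 6 + 4 + 17 + 10 = 37.
P + K + F: cost 9 + 3 + 4 = 16 ≤ 28, payoff 4 + 17 + 10 = 31.
T + K + F: cost 8 + 3 + 4 = 15 ≤ 28, payoff 6 + 17 + 10 = 33.
Best is T, P, K, and F with total payoff 37.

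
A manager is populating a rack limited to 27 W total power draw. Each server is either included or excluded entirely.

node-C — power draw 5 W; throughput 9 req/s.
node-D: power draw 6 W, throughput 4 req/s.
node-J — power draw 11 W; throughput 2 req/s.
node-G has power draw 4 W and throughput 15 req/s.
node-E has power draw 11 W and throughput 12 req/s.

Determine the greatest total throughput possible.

Allowing fractional choices, the relaxed optimum would be about 40.2, but servers are indivisible.
node-C + node-D + node-G + node-E: power draw 5 + 6 + 4 + 11 = 26 ≤ 27, throughput 9 + 4 + 15 + 12 = 40.
node-D + node-G + node-E: power draw 6 + 4 + 11 = 21 ≤ 27, throughput 4 + 15 + 12 = 31.
node-C + node-G + node-E: power draw 5 + 4 + 11 = 20 ≤ 27, throughput 9 + 15 + 12 = 36.
Best is node-C, node-D, node-G, and node-E with total throughput 40.

40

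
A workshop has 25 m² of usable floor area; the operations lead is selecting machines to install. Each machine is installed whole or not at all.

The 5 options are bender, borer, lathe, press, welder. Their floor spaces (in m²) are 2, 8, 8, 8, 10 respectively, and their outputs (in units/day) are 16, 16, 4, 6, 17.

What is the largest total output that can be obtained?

Take bender, borer, and welder: floor space 2 + 8 + 10 = 20 ≤ 25, output 16 + 16 + 17 = 49.
No other feasible combination does better.

49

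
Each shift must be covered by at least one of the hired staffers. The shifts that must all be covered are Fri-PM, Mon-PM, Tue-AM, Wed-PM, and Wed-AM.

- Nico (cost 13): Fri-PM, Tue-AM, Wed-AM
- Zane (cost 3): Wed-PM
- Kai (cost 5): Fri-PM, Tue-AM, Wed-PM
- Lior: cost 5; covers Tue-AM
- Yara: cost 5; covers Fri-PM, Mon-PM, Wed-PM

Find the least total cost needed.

18

The greedy cost-per-new-shift heuristic would pick Kai, Yara, and Nico for 23, but a cheaper cover exists.
Choose Nico and Yara: together they cover Fri-PM, Mon-PM, Tue-AM, Wed-PM, Wed-AM — every shift.
Total cost: 13 + 5 = 18.
No cover costs less than 18.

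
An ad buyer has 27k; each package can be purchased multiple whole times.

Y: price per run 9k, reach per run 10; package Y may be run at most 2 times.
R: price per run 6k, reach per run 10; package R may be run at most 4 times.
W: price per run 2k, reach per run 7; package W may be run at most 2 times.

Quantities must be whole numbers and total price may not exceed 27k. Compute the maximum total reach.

Take 4×R and 1×W: price 26 ≤ 27, reach 4·10 + 1·7 = 47.
No other integer combination yields more.

47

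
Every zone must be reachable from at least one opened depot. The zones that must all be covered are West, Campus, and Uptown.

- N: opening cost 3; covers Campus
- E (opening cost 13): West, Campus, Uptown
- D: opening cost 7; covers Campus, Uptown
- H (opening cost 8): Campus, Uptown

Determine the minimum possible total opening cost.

The greedy cost-per-new-zone heuristic would pick N and E for 16, but a cheaper cover exists.
E alone covers West, Campus, Uptown — every zone.
Total opening cost: 13.
No cover costs less than 13.

13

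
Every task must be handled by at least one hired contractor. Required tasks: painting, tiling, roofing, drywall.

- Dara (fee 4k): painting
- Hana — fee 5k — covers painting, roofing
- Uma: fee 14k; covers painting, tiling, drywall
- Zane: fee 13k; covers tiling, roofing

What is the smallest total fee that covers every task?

Choose Hana and Uma: together they cover painting, tiling, roofing, drywall — every task.
Total fee: 5 + 14 = 19.
No cover costs less than 19.

19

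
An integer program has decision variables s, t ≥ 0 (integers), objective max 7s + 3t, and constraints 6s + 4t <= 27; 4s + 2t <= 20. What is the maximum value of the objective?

(s,t)=(4,0): 6·4+4·0=24≤27, 4·4+2·0=16≤20, objective 28.
(s,t)=(3,1): 6·3+4·1=22≤27, 4·3+2·1=14≤20, objective 24.
(s,t)=(3,0): 6·3+4·0=18≤27, 4·3+2·0=12≤20, objective 21.
Maximum is 28 at (s,t)=(4,0).

28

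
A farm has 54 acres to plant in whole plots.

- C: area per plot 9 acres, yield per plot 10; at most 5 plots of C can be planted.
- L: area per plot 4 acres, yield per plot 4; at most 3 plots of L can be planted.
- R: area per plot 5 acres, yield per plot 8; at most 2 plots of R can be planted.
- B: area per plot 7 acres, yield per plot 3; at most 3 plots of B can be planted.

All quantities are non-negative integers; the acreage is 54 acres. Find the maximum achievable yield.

64

This is a bounded integer knapsack.
5×C, 1×L, and 1×R: area 54 ≤ 54, yield 5·10 + 1·4 + 1·8 = 62.
4×C, 2×L, and 2×R: area 54 ≤ 54, yield 4·10 + 2·4 + 2·8 = 64.
Best is 64.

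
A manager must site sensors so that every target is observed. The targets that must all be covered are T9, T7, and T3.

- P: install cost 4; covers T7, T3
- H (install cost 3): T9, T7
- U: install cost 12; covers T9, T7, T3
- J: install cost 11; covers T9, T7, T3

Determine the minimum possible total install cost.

This is a weighted set-cover instance.
Choose P and H: together they cover T9, T7, T3 — every target.
Total install cost: 4 + 3 = 7.

7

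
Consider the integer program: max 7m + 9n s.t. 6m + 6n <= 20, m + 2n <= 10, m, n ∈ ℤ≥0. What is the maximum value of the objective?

The continuous relaxation peaks at (0, 3.33) with value 30.00; rounding to a feasible lattice point costs some objective.
(m,n)=(0,3): 6·0+6·3=18≤20, 1·0+2·3=6≤10, objective 27.
(m,n)=(1,2): 6·1+6·2=18≤20, 1·1+2·2=5≤10, objective 25.
(m,n)=(0,2): 6·0+6·2=12≤20, 1·0+2·2=4≤10, objective 18.
No feasible integer point exceeds 27.

27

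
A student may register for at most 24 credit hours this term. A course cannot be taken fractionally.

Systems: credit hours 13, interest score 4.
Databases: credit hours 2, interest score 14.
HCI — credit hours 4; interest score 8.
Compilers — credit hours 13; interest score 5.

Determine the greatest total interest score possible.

27

Take Databases, HCI, and Compilers: credit hours 2 + 4 + 13 = 19 ≤ 24, interest score 14 + 8 + 5 = 27.
No other feasible combination does better.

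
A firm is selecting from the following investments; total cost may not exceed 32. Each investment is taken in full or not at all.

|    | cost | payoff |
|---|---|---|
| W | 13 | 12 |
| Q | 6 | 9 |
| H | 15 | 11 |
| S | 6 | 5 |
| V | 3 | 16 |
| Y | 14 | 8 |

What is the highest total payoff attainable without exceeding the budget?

Take W, Q, S, and V: cost 13 + 6 + 6 + 3 = 28 ≤ 32, payoff 12 + 9 + 5 + 16 = 42.
No other feasible combination does better.

42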